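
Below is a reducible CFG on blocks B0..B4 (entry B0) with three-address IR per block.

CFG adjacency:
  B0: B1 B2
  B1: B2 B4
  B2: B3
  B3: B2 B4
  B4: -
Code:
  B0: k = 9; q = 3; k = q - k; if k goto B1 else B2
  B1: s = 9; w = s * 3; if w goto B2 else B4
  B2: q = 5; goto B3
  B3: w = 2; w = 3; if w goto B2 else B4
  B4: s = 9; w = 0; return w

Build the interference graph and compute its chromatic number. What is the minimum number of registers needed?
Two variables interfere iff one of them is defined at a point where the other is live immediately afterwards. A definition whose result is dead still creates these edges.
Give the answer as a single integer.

Answer: 2

Working:
Block summaries:
  B0 def {k,q} use ∅
  B1 def {s,w} use ∅
  B2 def {q} use ∅
  B3 def {w} use ∅
  B4 def {s,w} use ∅

Live sets:
  B0 li=∅ lo=∅
  B1 li=∅ lo=∅
  B2 li=∅ lo=∅
  B3 li=∅ lo=∅
  B4 li=∅ lo=∅

Interference:
  k↔{q}
  q↔{k}
  s↔∅
  w↔∅

Registers:
  clique {k,q} ⇒ need ≥ 2
  assign k→c0 q→c1 s→c0 w→c0 — no edge inside a register ⇒ χ ≤ 2
  χ = 2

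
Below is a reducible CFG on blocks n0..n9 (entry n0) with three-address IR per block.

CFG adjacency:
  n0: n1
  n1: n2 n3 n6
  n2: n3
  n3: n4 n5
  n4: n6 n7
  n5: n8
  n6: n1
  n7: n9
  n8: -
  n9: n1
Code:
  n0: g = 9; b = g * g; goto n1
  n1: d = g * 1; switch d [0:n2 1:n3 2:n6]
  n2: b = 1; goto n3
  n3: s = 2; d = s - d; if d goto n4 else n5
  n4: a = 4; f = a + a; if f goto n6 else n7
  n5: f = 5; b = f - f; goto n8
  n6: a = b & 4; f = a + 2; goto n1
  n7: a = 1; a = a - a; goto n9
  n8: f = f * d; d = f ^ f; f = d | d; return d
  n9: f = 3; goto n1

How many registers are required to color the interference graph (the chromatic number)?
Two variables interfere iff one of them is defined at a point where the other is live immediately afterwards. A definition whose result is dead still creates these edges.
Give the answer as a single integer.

Answer: 4

Derivation:
def/use:
  n0: {b,g} / ∅
  n1: {d} / {g}
  n2: {b} / ∅
  n3: {d,s} / {d}
  n4: {a,f} / ∅
  n5: {b,f} / ∅
  n6: {a,f} / {b}
  n7: {a} / ∅
  n8: {d,f} / {d,f}
  n9: {f} / ∅

Liveness:
  n0: in=∅ out={b,g}
  n1: in={b,g} out={b,d,g}
  n2: in={d,g} out={b,d,g}
  n3: in={b,d,g} out={b,d,g}
  n4: in={b,g} out={b,g}
  n5: in={d} out={d,f}
  n6: in={b,g} out={b,g}
  n7: in={b,g} out={b,g}
  n8: in={d,f} out=∅
  n9: in={b,g} out={b,g}

Interfere edges:
  a: {b,g}
  b: {a,d,f,g,s}
  d: {b,f,g,s}
  f: {b,d,g}
  g: {a,b,d,f,s}
  s: {b,d,g}

Chromatic number:
  lower bound: {b,d,f,g} mutually conflict ⇒ χ ≥ 4
  4-colouring: r0={b}  r1={g}  r2={a,d}  r3={f,s}
  χ = 4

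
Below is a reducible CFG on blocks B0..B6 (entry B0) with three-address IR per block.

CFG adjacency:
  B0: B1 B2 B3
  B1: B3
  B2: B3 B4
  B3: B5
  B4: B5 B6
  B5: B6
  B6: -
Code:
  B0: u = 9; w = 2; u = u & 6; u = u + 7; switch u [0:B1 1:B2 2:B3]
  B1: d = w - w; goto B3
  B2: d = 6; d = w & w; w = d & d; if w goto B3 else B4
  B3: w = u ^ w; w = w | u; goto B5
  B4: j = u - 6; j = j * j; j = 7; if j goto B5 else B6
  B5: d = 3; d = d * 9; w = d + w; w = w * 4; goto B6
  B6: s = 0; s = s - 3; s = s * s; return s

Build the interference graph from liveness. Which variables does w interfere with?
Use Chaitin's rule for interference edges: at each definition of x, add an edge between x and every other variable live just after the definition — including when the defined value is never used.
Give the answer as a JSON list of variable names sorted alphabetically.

Block summaries:
  B0: {u,w} / ∅
  B1: {d} / {w}
  B2: {d,w} / {w}
  B3: {w} / {u,w}
  B4: {j} / {u}
  B5: {d,w} / {w}
  B6: {s} / ∅

Live sets:
  B0 li=∅ lo={u,w}
  B1 li={u,w} lo={u,w}
  B2 li={u,w} lo={u,w}
  B3 li={u,w} lo={w}
  B4 li={u,w} lo={w}
  B5 li={w} lo=∅
  B6 li=∅ lo=∅

Interference:
  d: {u,w}
  j: {w}
  s: ∅
  u: {d,w}
  w: {d,j,u}

N(w) = ["d", "j", "u"]

Answer: ["d", "j", "u"]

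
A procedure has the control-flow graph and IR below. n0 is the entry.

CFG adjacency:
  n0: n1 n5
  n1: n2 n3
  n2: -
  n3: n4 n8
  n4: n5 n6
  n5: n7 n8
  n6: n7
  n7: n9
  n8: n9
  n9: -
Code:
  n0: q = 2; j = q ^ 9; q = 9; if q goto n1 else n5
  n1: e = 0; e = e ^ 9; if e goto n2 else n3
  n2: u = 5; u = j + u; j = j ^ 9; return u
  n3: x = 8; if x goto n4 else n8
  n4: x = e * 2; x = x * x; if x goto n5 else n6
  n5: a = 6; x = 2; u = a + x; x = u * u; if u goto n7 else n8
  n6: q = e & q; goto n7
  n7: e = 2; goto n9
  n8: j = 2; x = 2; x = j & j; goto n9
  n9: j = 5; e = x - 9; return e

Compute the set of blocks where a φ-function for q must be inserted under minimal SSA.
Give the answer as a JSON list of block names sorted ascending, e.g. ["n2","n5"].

Answer: ["n7", "n9"]

Working:
idom tree: n1←n0 n2←n1 n3←n1 n4←n3 n5←n0 n6←n4 n7←n0 n8←n0 n9←n0
Join-block Dom:
  n5: preds {n0,n4}: {n0} ∩ {n0,n1,n3,n4} = {n0}; idom=n0
  n7: preds {n5,n6}: {n0,n5} ∩ {n0,n1,n3,n4,n6} = {n0}; idom=n0
  n8: preds {n3,n5}: {n0,n1,n3} ∩ {n0,n5} = {n0}; idom=n0
  n9: preds {n7,n8}: {n0,n7} ∩ {n0,n8} = {n0}; idom=n0

DF derivation:
  join n5 pred n0: · stop@n0
  join n5 pred n4: n4→n3→n1 stop@n0
  join n7 pred n5: n5 stop@n0
  join n7 pred n6: n6→n4→n3→n1 stop@n0
  join n8 pred n3: n3→n1 stop@n0
  join n8 pred n5: n5 stop@n0
  join n9 pred n7: n7 stop@n0
  join n9 pred n8: n8 stop@n0
  n0: DF=∅
  n1: DF={n5,n7,n8}
  n2: DF=∅
  n3: DF={n5,n7,n8}
  n4: DF={n5,n7}
  n5: DF={n7,n8}
  n6: DF={n7}
  n7: DF={n9}
  n8: DF={n9}
  n9: DF=∅

φ for q: defs {n0,n6}
  DF⁺ = {n7,n9}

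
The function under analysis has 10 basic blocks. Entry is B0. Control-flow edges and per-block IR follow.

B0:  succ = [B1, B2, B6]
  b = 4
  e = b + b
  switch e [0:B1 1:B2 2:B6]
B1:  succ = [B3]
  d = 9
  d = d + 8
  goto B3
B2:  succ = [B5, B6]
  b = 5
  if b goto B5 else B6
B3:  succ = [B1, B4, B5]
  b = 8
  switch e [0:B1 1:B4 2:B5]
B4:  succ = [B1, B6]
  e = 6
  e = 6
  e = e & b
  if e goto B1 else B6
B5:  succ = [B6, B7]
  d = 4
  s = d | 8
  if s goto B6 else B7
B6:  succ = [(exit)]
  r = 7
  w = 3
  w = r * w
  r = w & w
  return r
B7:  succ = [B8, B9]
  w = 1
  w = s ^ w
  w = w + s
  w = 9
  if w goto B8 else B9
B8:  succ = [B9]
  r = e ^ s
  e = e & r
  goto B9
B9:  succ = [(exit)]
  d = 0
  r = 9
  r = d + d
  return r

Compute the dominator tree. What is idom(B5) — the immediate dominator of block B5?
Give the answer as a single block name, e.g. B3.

Answer: B0

Working:
idom tree: B1←B0 B2←B0 B3←B1 B4←B3 B5←B0 B6←B0 B7←B5 B8←B7 B9←B7
Dom∩ at merges:
  B1: preds {B0,B3,B4}: {B0} ∩ {B0,B1,B3} ∩ {B0,B1,B3,B4} = {B0}; idom=B0
  B5: preds {B2,B3}: {B0,B2} ∩ {B0,B1,B3} = {B0}; idom=B0
  B6: preds {B0,B2,B4,B5}: {B0} ∩ {B0,B2} ∩ {B0,B1,B3,B4} ∩ {B0,B5} = {B0}; idom=B0
  B9: preds {B7,B8}: {B0,B5,B7} ∩ {B0,B5,B7,B8} = {B0,B5,B7}; idom=B7

idom(B5) = B0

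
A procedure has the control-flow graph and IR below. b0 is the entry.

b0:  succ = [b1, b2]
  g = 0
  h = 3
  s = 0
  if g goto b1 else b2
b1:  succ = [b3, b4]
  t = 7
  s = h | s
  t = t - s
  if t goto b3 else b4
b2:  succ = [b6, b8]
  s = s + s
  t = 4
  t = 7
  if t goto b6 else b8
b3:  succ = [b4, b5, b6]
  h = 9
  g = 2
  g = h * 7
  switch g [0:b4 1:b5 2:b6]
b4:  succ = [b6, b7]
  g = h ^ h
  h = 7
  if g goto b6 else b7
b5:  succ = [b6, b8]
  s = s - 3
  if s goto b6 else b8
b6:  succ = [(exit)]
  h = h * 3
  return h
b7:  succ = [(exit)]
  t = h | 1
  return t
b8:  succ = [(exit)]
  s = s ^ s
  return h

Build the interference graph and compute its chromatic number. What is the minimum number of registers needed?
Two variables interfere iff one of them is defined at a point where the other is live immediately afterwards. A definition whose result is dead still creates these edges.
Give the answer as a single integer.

Per-block:
  b0: def={g,h,s} ue=∅
  b1: def={s,t} ue={h,s}
  b2: def={s,t} ue={s}
  b3: def={g,h} ue=∅
  b4: def={g,h} ue={h}
  b5: def={s} ue={s}
  b6: def={h} ue={h}
  b7: def={t} ue={h}
  b8: def={s} ue={h,s}

Live sets:
  live b0: ∅→{h,s}
  live b1: {h,s}→{h,s}
  live b2: {h,s}→{h,s}
  live b3: {s}→{h,s}
  live b4: {h}→{h}
  live b5: {h,s}→{h,s}
  live b6: {h}→∅
  live b7: {h}→∅
  live b8: {h,s}→∅

Interfere edges:
  g: {h,s}
  h: {g,s,t}
  s: {g,h,t}
  t: {h,s}

Registers:
  clique {g,h,s} ⇒ need ≥ 3
  assign g→R2 h→R0 s→R1 t→R2 — no edge inside a register ⇒ χ ≤ 3
  χ = 3

Answer: 3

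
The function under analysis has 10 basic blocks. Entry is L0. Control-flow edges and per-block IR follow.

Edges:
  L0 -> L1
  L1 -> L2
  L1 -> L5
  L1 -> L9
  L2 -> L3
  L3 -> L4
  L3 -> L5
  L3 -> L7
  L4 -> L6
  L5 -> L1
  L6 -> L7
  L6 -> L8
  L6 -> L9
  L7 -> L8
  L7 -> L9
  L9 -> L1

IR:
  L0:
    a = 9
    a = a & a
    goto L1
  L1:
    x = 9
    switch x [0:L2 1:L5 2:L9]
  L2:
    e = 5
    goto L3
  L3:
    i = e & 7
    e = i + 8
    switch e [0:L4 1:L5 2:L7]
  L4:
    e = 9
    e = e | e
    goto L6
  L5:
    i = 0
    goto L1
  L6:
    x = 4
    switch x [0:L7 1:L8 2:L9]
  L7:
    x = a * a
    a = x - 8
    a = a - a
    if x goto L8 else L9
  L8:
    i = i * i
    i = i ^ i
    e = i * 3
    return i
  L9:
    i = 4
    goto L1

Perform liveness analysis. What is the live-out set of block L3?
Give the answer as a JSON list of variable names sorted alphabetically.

Answer: ["a", "i"]

Analysis:
Per-block:
  L0: def={a} ue=∅
  L1: def={x} ue=∅
  L2: def={e} ue=∅
  L3: def={e,i} ue={e}
  L4: def={e} ue=∅
  L5: def={i} ue=∅
  L6: def={x} ue=∅
  L7: def={a,x} ue={a}
  L8: def={e,i} ue={i}
  L9: def={i} ue=∅

Backward fixpoint:
  L0 li=∅ lo={a}
  L1 li={a} lo={a}
  L2 li={a} lo={a,e}
  L3 li={a,e} lo={a,i}
  L4 li={a,i} lo={a,i}
  L5 li={a} lo={a}
  L6 li={a,i} lo={a,i}
  L7 li={a,i} lo={a,i}
  L8 li={i} lo=∅
  L9 li={a} lo={a}

live-out(L3) = ["a", "i"]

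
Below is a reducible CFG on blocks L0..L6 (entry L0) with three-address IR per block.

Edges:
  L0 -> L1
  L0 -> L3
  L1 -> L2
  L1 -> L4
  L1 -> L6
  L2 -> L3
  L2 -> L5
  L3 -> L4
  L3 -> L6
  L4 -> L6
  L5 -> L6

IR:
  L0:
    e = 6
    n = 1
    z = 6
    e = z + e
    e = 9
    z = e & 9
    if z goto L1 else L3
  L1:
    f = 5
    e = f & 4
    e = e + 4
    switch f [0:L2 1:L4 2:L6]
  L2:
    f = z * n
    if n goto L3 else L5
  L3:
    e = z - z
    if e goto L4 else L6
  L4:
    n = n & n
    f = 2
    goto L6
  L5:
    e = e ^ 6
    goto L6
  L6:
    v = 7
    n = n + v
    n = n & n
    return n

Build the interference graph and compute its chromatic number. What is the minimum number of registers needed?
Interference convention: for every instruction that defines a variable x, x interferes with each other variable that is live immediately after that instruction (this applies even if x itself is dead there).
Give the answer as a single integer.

Answer: 4

Working:
Block summaries:
  L0: {e,n,z} / ∅
  L1: {e,f} / ∅
  L2: {f} / {n,z}
  L3: {e} / {z}
  L4: {f,n} / {n}
  L5: {e} / {e}
  L6: {n,v} / {n}

Liveness:
  L0: in=∅ out={n,z}
  L1: in={n,z} out={e,n,z}
  L2: in={e,n,z} out={e,n,z}
  L3: in={n,z} out={n}
  L4: in={n} out={n}
  L5: in={e,n} out={n}
  L6: in={n} out=∅

Interfere edges:
  e — {f,n,z}
  f — {e,n,z}
  n — {e,f,v,z}
  v — {n}
  z — {e,f,n}

Chromatic number:
  {e,f,n,z} pairwise interfere (4-clique) ⇒ χ ≥ 4
  4-colouring: r0={n}  r1={e,v}  r2={f}  r3={z}
  χ = 4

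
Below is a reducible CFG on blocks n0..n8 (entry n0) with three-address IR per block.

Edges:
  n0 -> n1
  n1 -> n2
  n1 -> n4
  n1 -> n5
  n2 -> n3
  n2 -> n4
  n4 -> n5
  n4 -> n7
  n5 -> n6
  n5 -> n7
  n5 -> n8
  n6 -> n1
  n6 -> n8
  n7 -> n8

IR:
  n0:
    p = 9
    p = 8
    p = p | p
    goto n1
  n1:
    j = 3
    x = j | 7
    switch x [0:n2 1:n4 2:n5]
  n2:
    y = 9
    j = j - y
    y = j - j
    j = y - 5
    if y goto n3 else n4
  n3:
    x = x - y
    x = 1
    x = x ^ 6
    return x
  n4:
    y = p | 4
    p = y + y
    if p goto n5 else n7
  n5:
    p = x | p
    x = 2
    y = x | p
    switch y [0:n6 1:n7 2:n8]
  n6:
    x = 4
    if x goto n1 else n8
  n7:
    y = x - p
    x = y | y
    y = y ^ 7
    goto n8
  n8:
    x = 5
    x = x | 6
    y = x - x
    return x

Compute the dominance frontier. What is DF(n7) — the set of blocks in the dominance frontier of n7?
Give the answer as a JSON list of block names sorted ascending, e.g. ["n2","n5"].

idom tree: n1←n0 n2←n1 n3←n2 n4←n1 n5←n1 n6←n5 n7←n1 n8←n1
Join-block Dom:
  n1: preds {n0,n6}: {n0} ∩ {n0,n1,n5,n6} = {n0}; idom=n0
  n4: preds {n1,n2}: {n0,n1} ∩ {n0,n1,n2} = {n0,n1}; idom=n1
  n5: preds {n1,n4}: {n0,n1} ∩ {n0,n1,n4} = {n0,n1}; idom=n1
  n7: preds {n4,n5}: {n0,n1,n4} ∩ {n0,n1,n5} = {n0,n1}; idom=n1
  n8: preds {n5,n6,n7}: {n0,n1,n5} ∩ {n0,n1,n5,n6} ∩ {n0,n1,n7} = {n0,n1}; idom=n1

DF walk-up:
  join n1 pred n0: · stop@n0
  join n1 pred n6: n6→n5→n1 stop@n0
  join n4 pred n1: · stop@n1
  join n4 pred n2: n2 stop@n1
  join n5 pred n1: · stop@n1
  join n5 pred n4: n4 stop@n1
  join n7 pred n4: n4 stop@n1
  join n7 pred n5: n5 stop@n1
  join n8 pred n5: n5 stop@n1
  join n8 pred n6: n6→n5 stop@n1
  join n8 pred n7: n7 stop@n1
  DF(n0)=∅
  DF(n1)={n1}
  DF(n2)={n4}
  DF(n3)=∅
  DF(n4)={n5,n7}
  DF(n5)={n1,n7,n8}
  DF(n6)={n1,n8}
  DF(n7)={n8}
  DF(n8)=∅

DF(n7) = ["n8"]

Answer: ["n8"]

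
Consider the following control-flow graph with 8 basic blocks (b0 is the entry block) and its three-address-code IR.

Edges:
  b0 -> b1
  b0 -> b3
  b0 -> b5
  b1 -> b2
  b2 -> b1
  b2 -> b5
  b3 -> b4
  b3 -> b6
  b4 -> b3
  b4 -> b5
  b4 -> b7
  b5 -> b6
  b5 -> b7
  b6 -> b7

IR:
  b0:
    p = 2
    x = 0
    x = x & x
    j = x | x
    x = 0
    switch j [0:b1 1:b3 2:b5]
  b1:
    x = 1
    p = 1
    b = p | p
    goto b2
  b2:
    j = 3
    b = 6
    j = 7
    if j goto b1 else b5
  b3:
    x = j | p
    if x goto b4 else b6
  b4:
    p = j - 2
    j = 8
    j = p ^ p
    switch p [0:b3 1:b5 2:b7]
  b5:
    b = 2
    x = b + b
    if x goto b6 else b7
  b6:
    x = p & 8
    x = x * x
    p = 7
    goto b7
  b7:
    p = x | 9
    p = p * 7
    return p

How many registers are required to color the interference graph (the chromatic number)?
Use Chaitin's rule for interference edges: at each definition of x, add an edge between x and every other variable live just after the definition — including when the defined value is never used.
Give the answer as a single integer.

Block summaries:
  b0: def={j,p,x} ue=∅
  b1: def={b,p,x} ue=∅
  b2: def={b,j} ue=∅
  b3: def={x} ue={j,p}
  b4: def={j,p} ue={j}
  b5: def={b,x} ue=∅
  b6: def={p,x} ue={p}
  b7: def={p} ue={x}

Live sets:
  live b0: ∅→{j,p}
  live b1: ∅→{p}
  live b2: {p}→{p}
  live b3: {j,p}→{j,p,x}
  live b4: {j,x}→{j,p,x}
  live b5: {p}→{p,x}
  live b6: {p}→{x}
  live b7: {x}→∅

Interference:
  b↔{p}
  j↔{p,x}
  p↔{b,j,x}
  x↔{j,p}

Chromatic number:
  {j,p,x} pairwise interfere (3-clique) ⇒ χ ≥ 3
  3-colouring: R0={p}  R1={b,j}  R2={x}
  χ = 3

Answer: 3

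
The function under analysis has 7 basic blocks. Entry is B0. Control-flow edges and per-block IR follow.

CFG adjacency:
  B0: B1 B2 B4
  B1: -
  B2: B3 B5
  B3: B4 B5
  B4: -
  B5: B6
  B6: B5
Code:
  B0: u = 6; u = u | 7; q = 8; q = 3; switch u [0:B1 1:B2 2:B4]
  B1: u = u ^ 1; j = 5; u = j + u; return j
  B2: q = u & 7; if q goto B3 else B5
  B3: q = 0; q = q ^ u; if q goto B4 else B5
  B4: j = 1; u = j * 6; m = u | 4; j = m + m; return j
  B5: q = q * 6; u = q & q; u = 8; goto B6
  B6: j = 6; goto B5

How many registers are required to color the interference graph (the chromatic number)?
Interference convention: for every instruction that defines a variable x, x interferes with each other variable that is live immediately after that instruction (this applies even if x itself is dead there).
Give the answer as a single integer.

Answer: 3

Derivation:
Per-block:
  B0 def {q,u} use ∅
  B1 def {j,u} use {u}
  B2 def {q} use {u}
  B3 def {q} use {u}
  B4 def {j,m,u} use ∅
  B5 def {q,u} use {q}
  B6 def {j} use ∅

Backward fixpoint:
  B0 li=∅ lo={u}
  B1 li={u} lo=∅
  B2 li={u} lo={q,u}
  B3 li={u} lo={q}
  B4 li=∅ lo=∅
  B5 li={q} lo={q}
  B6 li={q} lo={q}

Conflict graph:
  j — {q,u}
  m — ∅
  q — {j,u}
  u — {j,q}

Colouring:
  {j,q,u} pairwise interfere (3-clique) ⇒ χ ≥ 3
  3-colouring: r0={j,m}  r1={q}  r2={u}
  χ = 3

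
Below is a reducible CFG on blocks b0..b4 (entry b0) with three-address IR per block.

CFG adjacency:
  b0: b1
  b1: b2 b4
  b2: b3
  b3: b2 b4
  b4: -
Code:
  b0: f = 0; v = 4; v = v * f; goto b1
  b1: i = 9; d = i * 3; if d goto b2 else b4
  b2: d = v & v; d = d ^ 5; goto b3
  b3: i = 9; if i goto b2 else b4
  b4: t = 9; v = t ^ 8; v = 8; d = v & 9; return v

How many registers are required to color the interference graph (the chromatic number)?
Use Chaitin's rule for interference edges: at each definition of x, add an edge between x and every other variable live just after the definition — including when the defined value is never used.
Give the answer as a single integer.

Per-block:
  b0: {f,v} / ∅
  b1: {d,i} / ∅
  b2: {d} / {v}
  b3: {i} / ∅
  b4: {d,t,v} / ∅

Live sets:
  live b0: ∅→{v}
  live b1: {v}→{v}
  live b2: {v}→{v}
  live b3: {v}→{v}
  live b4: ∅→∅

Interference:
  d↔{v}
  f↔{v}
  i↔{v}
  t↔∅
  v↔{d,f,i}

Colouring:
  clique {d,v} ⇒ need ≥ 2
  assign d→R1 f→R1 i→R1 t→R0 v→R0 — no edge inside a register ⇒ χ ≤ 2
  χ = 2

Answer: 2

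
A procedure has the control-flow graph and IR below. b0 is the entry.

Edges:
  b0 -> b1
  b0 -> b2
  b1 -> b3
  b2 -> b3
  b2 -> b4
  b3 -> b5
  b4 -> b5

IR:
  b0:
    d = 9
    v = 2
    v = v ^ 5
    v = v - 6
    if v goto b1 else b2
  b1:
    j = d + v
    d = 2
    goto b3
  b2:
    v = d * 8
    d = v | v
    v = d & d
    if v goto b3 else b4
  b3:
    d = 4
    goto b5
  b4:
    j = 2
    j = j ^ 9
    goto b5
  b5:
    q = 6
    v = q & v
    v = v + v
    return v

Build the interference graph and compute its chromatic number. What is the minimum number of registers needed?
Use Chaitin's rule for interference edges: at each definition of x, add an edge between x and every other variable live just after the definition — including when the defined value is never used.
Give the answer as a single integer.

Answer: 2

Working:
def/use:
  b0 def {d,v} use ∅
  b1 def {d,j} use {d,v}
  b2 def {d,v} use {d}
  b3 def {d} use ∅
  b4 def {j} use ∅
  b5 def {q,v} use {v}

Backward fixpoint:
  b0: in=∅ out={d,v}
  b1: in={d,v} out={v}
  b2: in={d} out={v}
  b3: in={v} out={v}
  b4: in={v} out={v}
  b5: in={v} out=∅

Interference:
  d↔{v}
  j↔{v}
  q↔{v}
  v↔{d,j,q}

Registers:
  clique {d,v} ⇒ need ≥ 2
  assign d→c1 j→c1 q→c1 v→c0 — no edge inside a register ⇒ χ ≤ 2
  χ = 2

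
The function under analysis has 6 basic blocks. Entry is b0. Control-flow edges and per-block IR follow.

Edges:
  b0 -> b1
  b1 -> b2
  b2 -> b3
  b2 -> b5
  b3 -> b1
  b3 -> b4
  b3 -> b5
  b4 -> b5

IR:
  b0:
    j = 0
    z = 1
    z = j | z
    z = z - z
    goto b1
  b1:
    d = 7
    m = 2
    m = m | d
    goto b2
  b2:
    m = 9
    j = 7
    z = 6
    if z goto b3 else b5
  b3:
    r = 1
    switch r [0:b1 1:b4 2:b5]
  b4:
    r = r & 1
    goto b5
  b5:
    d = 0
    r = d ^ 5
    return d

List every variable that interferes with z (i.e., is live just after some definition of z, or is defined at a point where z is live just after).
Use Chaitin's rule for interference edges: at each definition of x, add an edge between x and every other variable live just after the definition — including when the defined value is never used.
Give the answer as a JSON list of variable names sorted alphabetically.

Block summaries:
  b0 def {j,z} use ∅
  b1 def {d,m} use ∅
  b2 def {j,m,z} use ∅
  b3 def {r} use ∅
  b4 def {r} use {r}
  b5 def {d,r} use ∅

Live sets:
  live b0: ∅→∅
  live b1: ∅→∅
  live b2: ∅→∅
  live b3: ∅→{r}
  live b4: {r}→∅
  live b5: ∅→∅

Conflict graph:
  d — {m,r}
  j — {z}
  m — {d}
  r — {d}
  z — {j}

N(z) = ["j"]

Answer: ["j"]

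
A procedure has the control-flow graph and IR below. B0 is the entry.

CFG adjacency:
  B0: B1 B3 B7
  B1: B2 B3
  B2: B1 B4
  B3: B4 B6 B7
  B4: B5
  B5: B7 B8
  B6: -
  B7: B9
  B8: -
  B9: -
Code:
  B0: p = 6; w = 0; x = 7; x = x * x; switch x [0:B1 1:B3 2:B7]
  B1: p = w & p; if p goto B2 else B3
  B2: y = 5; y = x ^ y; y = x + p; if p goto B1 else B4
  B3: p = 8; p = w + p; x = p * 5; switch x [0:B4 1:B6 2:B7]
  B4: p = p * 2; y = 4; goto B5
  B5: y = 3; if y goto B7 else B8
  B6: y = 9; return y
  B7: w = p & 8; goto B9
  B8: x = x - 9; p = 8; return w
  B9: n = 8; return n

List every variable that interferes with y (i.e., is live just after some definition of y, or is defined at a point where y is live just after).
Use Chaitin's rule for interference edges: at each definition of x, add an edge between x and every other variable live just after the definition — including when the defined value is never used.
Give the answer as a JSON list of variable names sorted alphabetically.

Answer: ["p", "w", "x"]

Analysis:
Per-block:
  B0: def={p,w,x} ue=∅
  B1: def={p} ue={p,w}
  B2: def={y} ue={p,x}
  B3: def={p,x} ue={w}
  B4: def={p,y} ue={p}
  B5: def={y} ue=∅
  B6: def={y} ue=∅
  B7: def={w} ue={p}
  B8: def={p,x} ue={w,x}
  B9: def={n} ue=∅

Liveness:
  live B0: ∅→{p,w,x}
  live B1: {p,w,x}→{p,w,x}
  live B2: {p,w,x}→{p,w,x}
  live B3: {w}→{p,w,x}
  live B4: {p,w,x}→{p,w,x}
  live B5: {p,w,x}→{p,w,x}
  live B6: ∅→∅
  live B7: {p}→∅
  live B8: {w,x}→∅
  live B9: ∅→∅

Conflict graph:
  n↔∅
  p↔{w,x,y}
  w↔{p,x,y}
  x↔{p,w,y}
  y↔{p,w,x}

N(y) = ["p", "w", "x"]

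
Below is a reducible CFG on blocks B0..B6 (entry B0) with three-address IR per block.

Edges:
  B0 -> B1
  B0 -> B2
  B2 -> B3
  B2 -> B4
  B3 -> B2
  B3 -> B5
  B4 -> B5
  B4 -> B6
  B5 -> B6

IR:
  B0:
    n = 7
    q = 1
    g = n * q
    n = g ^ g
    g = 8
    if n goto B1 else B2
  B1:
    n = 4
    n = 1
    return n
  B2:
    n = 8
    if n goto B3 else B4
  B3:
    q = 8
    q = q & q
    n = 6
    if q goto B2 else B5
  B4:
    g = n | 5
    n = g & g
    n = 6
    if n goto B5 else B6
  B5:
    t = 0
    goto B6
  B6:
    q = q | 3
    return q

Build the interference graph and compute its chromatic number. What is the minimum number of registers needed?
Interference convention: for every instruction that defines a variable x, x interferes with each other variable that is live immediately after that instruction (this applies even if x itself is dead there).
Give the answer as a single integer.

Block summaries:
  B0 def {g,n,q} use ∅
  B1 def {n} use ∅
  B2 def {n} use ∅
  B3 def {n,q} use ∅
  B4 def {g,n} use {n}
  B5 def {t} use ∅
  B6 def {q} use {q}

Live sets:
  B0 li=∅ lo={q}
  B1 li=∅ lo=∅
  B2 li={q} lo={n,q}
  B3 li=∅ lo={q}
  B4 li={n,q} lo={q}
  B5 li={q} lo={q}
  B6 li={q} lo=∅

Interfere edges:
  g↔{n,q}
  n↔{g,q}
  q↔{g,n,t}
  t↔{q}

Colouring:
  {g,n,q} pairwise interfere (3-clique) ⇒ χ ≥ 3
  3-colouring: r0={q}  r1={g,t}  r2={n}
  χ = 3

Answer: 3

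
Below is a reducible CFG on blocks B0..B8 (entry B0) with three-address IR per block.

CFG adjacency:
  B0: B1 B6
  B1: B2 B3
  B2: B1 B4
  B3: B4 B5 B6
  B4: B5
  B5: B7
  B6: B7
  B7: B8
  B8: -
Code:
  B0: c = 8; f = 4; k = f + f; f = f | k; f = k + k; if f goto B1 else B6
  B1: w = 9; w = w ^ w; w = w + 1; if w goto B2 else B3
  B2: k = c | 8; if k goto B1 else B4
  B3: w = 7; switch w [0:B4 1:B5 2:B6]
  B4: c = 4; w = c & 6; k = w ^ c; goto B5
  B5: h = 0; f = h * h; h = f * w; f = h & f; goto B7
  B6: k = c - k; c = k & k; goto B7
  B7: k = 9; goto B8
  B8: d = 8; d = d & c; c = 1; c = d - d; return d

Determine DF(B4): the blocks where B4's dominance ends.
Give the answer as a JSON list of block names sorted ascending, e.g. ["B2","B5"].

idom tree: B1←B0 B2←B1 B3←B1 B4←B1 B5←B1 B6←B0 B7←B0 B8←B7
Dom at joins:
  B1: preds {B0,B2}: {B0} ∩ {B0,B1,B2} = {B0}; idom=B0
  B4: preds {B2,B3}: {B0,B1,B2} ∩ {B0,B1,B3} = {B0,B1}; idom=B1
  B5: preds {B3,B4}: {B0,B1,B3} ∩ {B0,B1,B4} = {B0,B1}; idom=B1
  B6: preds {B0,B3}: {B0} ∩ {B0,B1,B3} = {B0}; idom=B0
  B7: preds {B5,B6}: {B0,B1,B5} ∩ {B0,B6} = {B0}; idom=B0

DF walk-up:
  join B1 pred B0: · stop@B0
  join B1 pred B2: B2→B1 stop@B0
  join B4 pred B2: B2 stop@B1
  join B4 pred B3: B3 stop@B1
  join B5 pred B3: B3 stop@B1
  join B5 pred B4: B4 stop@B1
  join B6 pred B0: · stop@B0
  join B6 pred B3: B3→B1 stop@B0
  join B7 pred B5: B5→B1 stop@B0
  join B7 pred B6: B6 stop@B0
  B0 → ∅
  B1 → {B1,B6,B7}
  B2 → {B1,B4}
  B3 → {B4,B5,B6}
  B4 → {B5}
  B5 → {B7}
  B6 → {B7}
  B7 → ∅
  B8 → ∅

DF(B4) = ["B5"]

Answer: ["B5"]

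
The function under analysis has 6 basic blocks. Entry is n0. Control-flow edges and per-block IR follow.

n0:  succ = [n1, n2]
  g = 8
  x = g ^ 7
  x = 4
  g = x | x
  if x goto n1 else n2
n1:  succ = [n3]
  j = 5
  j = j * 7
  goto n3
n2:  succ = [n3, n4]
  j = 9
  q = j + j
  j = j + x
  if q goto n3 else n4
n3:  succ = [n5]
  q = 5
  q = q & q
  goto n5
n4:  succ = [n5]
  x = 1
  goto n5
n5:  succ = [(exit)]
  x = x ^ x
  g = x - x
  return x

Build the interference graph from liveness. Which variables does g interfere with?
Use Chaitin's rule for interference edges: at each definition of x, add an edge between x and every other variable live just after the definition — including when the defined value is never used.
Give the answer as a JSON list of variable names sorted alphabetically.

Answer: ["x"]

Analysis:
def/use:
  n0: def={g,x} ue=∅
  n1: def={j} ue=∅
  n2: def={j,q} ue={x}
  n3: def={q} ue=∅
  n4: def={x} ue=∅
  n5: def={g,x} ue={x}

Backward fixpoint:
  n0 li=∅ lo={x}
  n1 li={x} lo={x}
  n2 li={x} lo={x}
  n3 li={x} lo={x}
  n4 li=∅ lo={x}
  n5 li={x} lo=∅

Conflict graph:
  g — {x}
  j — {q,x}
  q — {j,x}
  x — {g,j,q}

N(g) = ["x"]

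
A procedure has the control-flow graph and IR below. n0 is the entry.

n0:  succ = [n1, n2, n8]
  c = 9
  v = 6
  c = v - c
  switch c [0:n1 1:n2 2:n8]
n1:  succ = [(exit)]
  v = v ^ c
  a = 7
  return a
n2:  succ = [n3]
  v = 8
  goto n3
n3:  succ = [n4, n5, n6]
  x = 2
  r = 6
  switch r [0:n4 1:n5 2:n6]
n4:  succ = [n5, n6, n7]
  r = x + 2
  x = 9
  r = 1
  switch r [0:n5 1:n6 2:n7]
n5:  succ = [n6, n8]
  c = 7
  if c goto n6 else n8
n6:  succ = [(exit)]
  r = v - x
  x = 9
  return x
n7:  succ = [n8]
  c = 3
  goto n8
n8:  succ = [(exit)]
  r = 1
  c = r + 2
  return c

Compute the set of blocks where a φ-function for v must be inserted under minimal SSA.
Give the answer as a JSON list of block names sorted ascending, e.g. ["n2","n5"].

idom tree: n1←n0 n2←n0 n3←n2 n4←n3 n5←n3 n6←n3 n7←n4 n8←n0
Dom at joins:
  n5: preds {n3,n4}: {n0,n2,n3} ∩ {n0,n2,n3,n4} = {n0,n2,n3}; idom=n3
  n6: preds {n3,n4,n5}: {n0,n2,n3} ∩ {n0,n2,n3,n4} ∩ {n0,n2,n3,n5} = {n0,n2,n3}; idom=n3
  n8: preds {n0,n5,n7}: {n0} ∩ {n0,n2,n3,n5} ∩ {n0,n2,n3,n4,n7} = {n0}; idom=n0

DF derivation:
  join n5 pred n3: · stop@n3
  join n5 pred n4: n4 stop@n3
  join n6 pred n3: · stop@n3
  join n6 pred n4: n4 stop@n3
  join n6 pred n5: n5 stop@n3
  join n8 pred n0: · stop@n0
  join n8 pred n5: n5→n3→n2 stop@n0
  join n8 pred n7: n7→n4→n3→n2 stop@n0
  DF(n0)=∅
  DF(n1)=∅
  DF(n2)={n8}
  DF(n3)={n8}
  DF(n4)={n5,n6,n8}
  DF(n5)={n6,n8}
  DF(n6)=∅
  DF(n7)={n8}
  DF(n8)=∅

φ for v: defs {n0,n1,n2}
  DF⁺ = {n8}

Answer: ["n8"]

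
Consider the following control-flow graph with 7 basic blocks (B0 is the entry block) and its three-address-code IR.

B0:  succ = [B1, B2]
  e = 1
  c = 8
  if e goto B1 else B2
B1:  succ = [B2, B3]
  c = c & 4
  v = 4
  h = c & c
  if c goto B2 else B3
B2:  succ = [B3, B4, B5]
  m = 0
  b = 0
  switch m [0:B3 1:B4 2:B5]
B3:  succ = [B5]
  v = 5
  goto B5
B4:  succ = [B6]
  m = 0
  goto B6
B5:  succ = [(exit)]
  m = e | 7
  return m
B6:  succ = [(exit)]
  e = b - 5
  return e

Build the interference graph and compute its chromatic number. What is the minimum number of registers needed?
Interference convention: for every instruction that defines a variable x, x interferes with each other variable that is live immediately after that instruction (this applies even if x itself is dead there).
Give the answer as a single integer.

Per-block:
  B0 def {c,e} use ∅
  B1 def {c,h,v} use {c}
  B2 def {b,m} use ∅
  B3 def {v} use ∅
  B4 def {m} use ∅
  B5 def {m} use {e}
  B6 def {e} use {b}

Backward fixpoint:
  B0: in=∅ out={c,e}
  B1: in={c,e} out={e}
  B2: in={e} out={b,e}
  B3: in={e} out={e}
  B4: in={b} out={b}
  B5: in={e} out=∅
  B6: in={b} out=∅

Interference:
  b: {e,m}
  c: {e,h,v}
  e: {b,c,h,m,v}
  h: {c,e}
  m: {b,e}
  v: {c,e}

Registers:
  {b,e,m} pairwise interfere (3-clique) ⇒ χ ≥ 3
  3-colouring: c0={e}  c1={b,c}  c2={h,m,v}
  χ = 3

Answer: 3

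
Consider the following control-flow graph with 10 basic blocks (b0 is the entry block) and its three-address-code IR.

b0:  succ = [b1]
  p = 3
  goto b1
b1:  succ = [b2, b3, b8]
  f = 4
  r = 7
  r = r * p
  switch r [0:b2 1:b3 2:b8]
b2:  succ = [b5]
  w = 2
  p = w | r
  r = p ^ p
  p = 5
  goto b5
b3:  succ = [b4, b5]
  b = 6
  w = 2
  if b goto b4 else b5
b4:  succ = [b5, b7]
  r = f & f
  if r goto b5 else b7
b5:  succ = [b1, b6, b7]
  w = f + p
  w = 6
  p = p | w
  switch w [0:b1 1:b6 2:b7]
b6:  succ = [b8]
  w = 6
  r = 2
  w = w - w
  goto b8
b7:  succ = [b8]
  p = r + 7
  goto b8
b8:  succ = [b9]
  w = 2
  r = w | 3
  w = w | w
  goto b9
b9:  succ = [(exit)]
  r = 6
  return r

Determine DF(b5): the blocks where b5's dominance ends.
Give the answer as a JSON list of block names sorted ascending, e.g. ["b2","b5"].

idom tree: b1←b0 b2←b1 b3←b1 b4←b3 b5←b1 b6←b5 b7←b1 b8←b1 b9←b8
Join-block Dom:
  b1: preds {b0,b5}: {b0} ∩ {b0,b1,b5} = {b0}; idom=b0
  b5: preds {b2,b3,b4}: {b0,b1,b2} ∩ {b0,b1,b3} ∩ {b0,b1,b3,b4} = {b0,b1}; idom=b1
  b7: preds {b4,b5}: {b0,b1,b3,b4} ∩ {b0,b1,b5} = {b0,b1}; idom=b1
  b8: preds {b1,b6,b7}: {b0,b1} ∩ {b0,b1,b5,b6} ∩ {b0,b1,b7} = {b0,b1}; idom=b1

DF walk-up:
  b1←b0: walk · to b0
  b1←b5: walk b5→b1 to b0
  b5←b2: walk b2 to b1
  b5←b3: walk b3 to b1
  b5←b4: walk b4→b3 to b1
  b7←b4: walk b4→b3 to b1
  b7←b5: walk b5 to b1
  b8←b1: walk · to b1
  b8←b6: walk b6→b5 to b1
  b8←b7: walk b7 to b1
  b0: DF=∅
  b1: DF={b1}
  b2: DF={b5}
  b3: DF={b5,b7}
  b4: DF={b5,b7}
  b5: DF={b1,b7,b8}
  b6: DF={b8}
  b7: DF={b8}
  b8: DF=∅
  b9: DF=∅

DF(b5) = ["b1", "b7", "b8"]

Answer: ["b1", "b7", "b8"]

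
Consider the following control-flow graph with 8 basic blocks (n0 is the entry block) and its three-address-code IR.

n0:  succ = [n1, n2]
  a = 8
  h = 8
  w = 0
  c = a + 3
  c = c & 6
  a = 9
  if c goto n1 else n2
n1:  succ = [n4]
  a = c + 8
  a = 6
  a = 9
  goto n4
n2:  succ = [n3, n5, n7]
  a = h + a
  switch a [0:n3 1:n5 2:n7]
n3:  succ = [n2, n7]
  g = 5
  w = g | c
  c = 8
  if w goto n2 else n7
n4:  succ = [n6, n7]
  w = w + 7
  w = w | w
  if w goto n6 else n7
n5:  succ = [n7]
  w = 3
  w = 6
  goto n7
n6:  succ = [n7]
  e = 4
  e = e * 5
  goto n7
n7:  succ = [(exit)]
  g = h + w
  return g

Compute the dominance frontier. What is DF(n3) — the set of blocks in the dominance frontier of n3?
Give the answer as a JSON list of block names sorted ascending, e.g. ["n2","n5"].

Answer: ["n2", "n7"]

Derivation:
idom tree: n1←n0 n2←n0 n3←n2 n4←n1 n5←n2 n6←n4 n7←n0
Join-block Dom:
  n2: preds {n0,n3}: {n0} ∩ {n0,n2,n3} = {n0}; idom=n0
  n7: preds {n2,n3,n4,n5,n6}: {n0,n2} ∩ {n0,n2,n3} ∩ {n0,n1,n4} ∩ {n0,n2,n5} ∩ {n0,n1,n4,n6} = {n0}; idom=n0

DF derivation:
  n2←n0: walk · to n0
  n2←n3: walk n3→n2 to n0
  n7←n2: walk n2 to n0
  n7←n3: walk n3→n2 to n0
  n7←n4: walk n4→n1 to n0
  n7←n5: walk n5→n2 to n0
  n7←n6: walk n6→n4→n1 to n0
  n0 → ∅
  n1 → {n7}
  n2 → {n2,n7}
  n3 → {n2,n7}
  n4 → {n7}
  n5 → {n7}
  n6 → {n7}
  n7 → ∅

DF(n3) = ["n2", "n7"]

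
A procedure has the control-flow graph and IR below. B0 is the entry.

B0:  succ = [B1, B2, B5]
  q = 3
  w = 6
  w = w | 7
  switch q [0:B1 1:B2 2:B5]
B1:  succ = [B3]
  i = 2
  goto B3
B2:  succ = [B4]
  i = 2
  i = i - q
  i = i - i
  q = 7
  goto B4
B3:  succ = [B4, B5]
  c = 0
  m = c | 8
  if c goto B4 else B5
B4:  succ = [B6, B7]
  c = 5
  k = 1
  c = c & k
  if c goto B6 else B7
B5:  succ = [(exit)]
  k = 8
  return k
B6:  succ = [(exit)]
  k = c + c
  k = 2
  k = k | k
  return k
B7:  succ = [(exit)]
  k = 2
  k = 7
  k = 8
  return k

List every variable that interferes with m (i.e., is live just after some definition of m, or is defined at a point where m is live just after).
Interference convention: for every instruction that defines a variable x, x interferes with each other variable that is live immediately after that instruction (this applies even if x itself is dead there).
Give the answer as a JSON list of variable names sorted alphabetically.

Per-block:
  B0: def={q,w} ue=∅
  B1: def={i} ue=∅
  B2: def={i,q} ue={q}
  B3: def={c,m} ue=∅
  B4: def={c,k} ue=∅
  B5: def={k} ue=∅
  B6: def={k} ue={c}
  B7: def={k} ue=∅

Live sets:
  B0: in=∅ out={q}
  B1: in=∅ out=∅
  B2: in={q} out=∅
  B3: in=∅ out=∅
  B4: in=∅ out={c}
  B5: in=∅ out=∅
  B6: in={c} out=∅
  B7: in=∅ out=∅

Interference:
  c↔{k,m}
  i↔{q}
  k↔{c}
  m↔{c}
  q↔{i,w}
  w↔{q}

N(m) = ["c"]

Answer: ["c"]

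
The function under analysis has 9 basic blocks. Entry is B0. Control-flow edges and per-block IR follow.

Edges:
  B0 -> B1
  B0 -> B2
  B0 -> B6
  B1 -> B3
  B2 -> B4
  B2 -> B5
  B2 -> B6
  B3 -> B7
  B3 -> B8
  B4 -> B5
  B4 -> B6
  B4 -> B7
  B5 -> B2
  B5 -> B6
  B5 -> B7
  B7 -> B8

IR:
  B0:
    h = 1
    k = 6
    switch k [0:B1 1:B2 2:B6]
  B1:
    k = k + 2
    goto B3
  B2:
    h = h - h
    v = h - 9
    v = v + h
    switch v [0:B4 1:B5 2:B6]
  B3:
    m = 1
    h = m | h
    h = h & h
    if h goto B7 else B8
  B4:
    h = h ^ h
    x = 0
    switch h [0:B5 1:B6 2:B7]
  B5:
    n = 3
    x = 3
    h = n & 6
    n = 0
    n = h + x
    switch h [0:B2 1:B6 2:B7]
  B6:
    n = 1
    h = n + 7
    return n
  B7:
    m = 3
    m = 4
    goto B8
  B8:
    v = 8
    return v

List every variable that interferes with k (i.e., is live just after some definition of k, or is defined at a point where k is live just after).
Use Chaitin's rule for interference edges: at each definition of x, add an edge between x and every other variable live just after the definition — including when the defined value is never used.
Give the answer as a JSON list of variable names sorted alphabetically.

Block summaries:
  B0: {h,k} / ∅
  B1: {k} / {k}
  B2: {h,v} / {h}
  B3: {h,m} / {h}
  B4: {h,x} / {h}
  B5: {h,n,x} / ∅
  B6: {h,n} / ∅
  B7: {m} / ∅
  B8: {v} / ∅

Backward fixpoint:
  B0: in=∅ out={h,k}
  B1: in={h,k} out={h}
  B2: in={h} out={h}
  B3: in={h} out=∅
  B4: in={h} out=∅
  B5: in=∅ out={h}
  B6: in=∅ out=∅
  B7: in=∅ out=∅
  B8: in=∅ out=∅

Conflict graph:
  h↔{k,m,n,v,x}
  k↔{h}
  m↔{h}
  n↔{h,x}
  v↔{h}
  x↔{h,n}

N(k) = ["h"]

Answer: ["h"]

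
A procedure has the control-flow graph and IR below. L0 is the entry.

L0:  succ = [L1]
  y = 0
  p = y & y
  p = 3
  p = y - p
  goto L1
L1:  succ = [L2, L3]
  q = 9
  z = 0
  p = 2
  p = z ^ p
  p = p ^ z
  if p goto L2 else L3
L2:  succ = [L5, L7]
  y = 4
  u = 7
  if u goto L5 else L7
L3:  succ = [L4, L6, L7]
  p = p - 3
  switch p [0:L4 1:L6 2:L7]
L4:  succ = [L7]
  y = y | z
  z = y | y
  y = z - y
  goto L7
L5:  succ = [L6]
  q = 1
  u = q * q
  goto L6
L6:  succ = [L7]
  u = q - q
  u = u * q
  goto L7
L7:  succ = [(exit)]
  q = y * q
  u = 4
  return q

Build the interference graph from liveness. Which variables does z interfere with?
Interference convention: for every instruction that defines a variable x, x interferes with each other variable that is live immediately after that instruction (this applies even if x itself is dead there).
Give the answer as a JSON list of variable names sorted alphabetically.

Answer: ["p", "q", "y"]

Working:
Block summaries:
  L0 def {p,y} use ∅
  L1 def {p,q,z} use ∅
  L2 def {u,y} use ∅
  L3 def {p} use {p}
  L4 def {y,z} use {y,z}
  L5 def {q,u} use ∅
  L6 def {u} use {q}
  L7 def {q,u} use {q,y}

Backward fixpoint:
  live L0: ∅→{y}
  live L1: {y}→{p,q,y,z}
  live L2: {q}→{q,y}
  live L3: {p,q,y,z}→{q,y,z}
  live L4: {q,y,z}→{q,y}
  live L5: {y}→{q,y}
  live L6: {q,y}→{q,y}
  live L7: {q,y}→∅

Conflict graph:
  p: {q,y,z}
  q: {p,u,y,z}
  u: {q,y}
  y: {p,q,u,z}
  z: {p,q,y}

N(z) = ["p", "q", "y"]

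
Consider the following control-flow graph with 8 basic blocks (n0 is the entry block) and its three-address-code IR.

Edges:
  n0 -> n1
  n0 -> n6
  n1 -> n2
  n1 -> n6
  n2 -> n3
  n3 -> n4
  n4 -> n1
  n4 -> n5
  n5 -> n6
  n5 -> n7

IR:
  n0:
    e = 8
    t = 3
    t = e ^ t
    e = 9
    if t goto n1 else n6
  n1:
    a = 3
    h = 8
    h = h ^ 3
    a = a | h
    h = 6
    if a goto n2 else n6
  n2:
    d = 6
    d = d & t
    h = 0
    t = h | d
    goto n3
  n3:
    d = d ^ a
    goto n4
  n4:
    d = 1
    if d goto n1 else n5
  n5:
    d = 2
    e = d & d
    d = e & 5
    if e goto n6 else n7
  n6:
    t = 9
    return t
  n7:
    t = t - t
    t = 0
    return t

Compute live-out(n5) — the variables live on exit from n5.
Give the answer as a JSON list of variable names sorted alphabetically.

Per-block:
  n0: {e,t} / ∅
  n1: {a,h} / ∅
  n2: {d,h,t} / {t}
  n3: {d} / {a,d}
  n4: {d} / ∅
  n5: {d,e} / ∅
  n6: {t} / ∅
  n7: {t} / {t}

Backward fixpoint:
  live n0: ∅→{t}
  live n1: {t}→{a,t}
  live n2: {a,t}→{a,d,t}
  live n3: {a,d,t}→{t}
  live n4: {t}→{t}
  live n5: {t}→{t}
  live n6: ∅→∅
  live n7: {t}→∅

live-out(n5) = ["t"]

Answer: ["t"]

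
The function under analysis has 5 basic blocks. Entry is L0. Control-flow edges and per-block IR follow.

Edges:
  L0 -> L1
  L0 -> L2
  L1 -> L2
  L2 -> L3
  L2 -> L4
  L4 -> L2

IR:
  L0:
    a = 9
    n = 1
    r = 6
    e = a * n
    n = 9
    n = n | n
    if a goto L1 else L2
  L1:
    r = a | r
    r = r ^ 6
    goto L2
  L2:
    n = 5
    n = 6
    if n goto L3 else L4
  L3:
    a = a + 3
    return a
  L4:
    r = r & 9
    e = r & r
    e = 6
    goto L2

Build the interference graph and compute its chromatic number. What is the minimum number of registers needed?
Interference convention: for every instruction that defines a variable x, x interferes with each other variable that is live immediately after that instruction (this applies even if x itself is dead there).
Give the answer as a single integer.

def/use:
  L0: {a,e,n,r} / ∅
  L1: {r} / {a,r}
  L2: {n} / ∅
  L3: {a} / {a}
  L4: {e,r} / {r}

Backward fixpoint:
  L0 li=∅ lo={a,r}
  L1 li={a,r} lo={a,r}
  L2 li={a,r} lo={a,r}
  L3 li={a} lo=∅
  L4 li={a,r} lo={a,r}

Conflict graph:
  a — {e,n,r}
  e — {a,r}
  n — {a,r}
  r — {a,e,n}

Chromatic number:
  lower bound: {a,e,r} mutually conflict ⇒ χ ≥ 3
  assign a→R0 e→R2 n→R2 r→R1 — no edge inside a register ⇒ χ ≤ 3
  χ = 3

Answer: 3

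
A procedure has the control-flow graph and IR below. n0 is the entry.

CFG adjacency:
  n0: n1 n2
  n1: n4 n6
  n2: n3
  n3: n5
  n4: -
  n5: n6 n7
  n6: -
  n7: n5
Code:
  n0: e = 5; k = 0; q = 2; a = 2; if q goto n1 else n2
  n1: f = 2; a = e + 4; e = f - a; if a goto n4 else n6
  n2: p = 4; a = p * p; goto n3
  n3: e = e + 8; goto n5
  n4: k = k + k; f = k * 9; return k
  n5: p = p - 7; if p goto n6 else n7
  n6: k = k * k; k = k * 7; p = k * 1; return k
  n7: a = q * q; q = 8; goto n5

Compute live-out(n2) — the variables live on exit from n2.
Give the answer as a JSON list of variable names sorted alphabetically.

Per-block:
  n0: {a,e,k,q} / ∅
  n1: {a,e,f} / {e}
  n2: {a,p} / ∅
  n3: {e} / {e}
  n4: {f,k} / {k}
  n5: {p} / {p}
  n6: {k,p} / {k}
  n7: {a,q} / {q}

Liveness:
  live n0: ∅→{e,k,q}
  live n1: {e,k}→{k}
  live n2: {e,k,q}→{e,k,p,q}
  live n3: {e,k,p,q}→{k,p,q}
  live n4: {k}→∅
  live n5: {k,p,q}→{k,p,q}
  live n6: {k}→∅
  live n7: {k,p,q}→{k,p,q}

live-out(n2) = ["e", "k", "p", "q"]

Answer: ["e", "k", "p", "q"]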